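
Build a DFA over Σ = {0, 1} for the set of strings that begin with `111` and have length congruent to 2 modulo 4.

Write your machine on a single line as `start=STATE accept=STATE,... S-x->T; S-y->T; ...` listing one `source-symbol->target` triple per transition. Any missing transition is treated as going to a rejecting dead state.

Run two small machines in parallel and take their product. One (5 states) tracks whether the input so far still matches the prefix `111`; the other (4 states) tracks the input length modulo 4. Each combined state is a pair, one component from each; accept when both components accept. Equivalent product states are then merged.
8 states suffice.
        0   1  
>  q0   q1  q2 
   q1   q1  q1 
   q2   q1  q3 
   q3   q1  q4 
   q4   q5  q5 
   q5   q6  q6 
   q6   q7  q7 
 * q7   q4  q4 
(> = start, * = accepting)

start=q0; accept=q7; q0-0->q1; q0-1->q2; q1-0->q1; q1-1->q1; q2-0->q1; q2-1->q3; q3-0->q1; q3-1->q4; q4-0->q5; q4-1->q5; q5-0->q6; q5-1->q6; q6-0->q7; q6-1->q7; q7-0->q4; q7-1->q4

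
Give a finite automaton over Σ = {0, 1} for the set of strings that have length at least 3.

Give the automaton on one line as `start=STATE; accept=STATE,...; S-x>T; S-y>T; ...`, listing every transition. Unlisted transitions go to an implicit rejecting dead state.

start=q0; accept=q3,q4; q0-0>q1; q0-1>q1; q1-0>q2; q1-1>q2; q2-0>q3; q2-1>q3; q3-0>q4; q3-1>q4; q4-0>q4; q4-1>q4

Count input length up to 4: every symbol moves from q0 toward q4, which means 'more than 3' and absorbs. Accept from {q3, q4}.
With 5 states:
        0   1  
>  q0   q1  q1 
   q1   q2  q2 
   q2   q3  q3 
 * q3   q4  q4 
 * q4   q4  q4 
(> = start, * = accepting)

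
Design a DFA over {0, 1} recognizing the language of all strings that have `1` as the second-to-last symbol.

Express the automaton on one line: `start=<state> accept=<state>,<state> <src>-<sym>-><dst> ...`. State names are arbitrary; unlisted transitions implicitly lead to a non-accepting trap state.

Because acceptance depends on a position counted from the end, the machine has to buffer the most recent 2 symbols. Make each state the string of the last up-to-2 symbols read; on input `x` shift the window left and append `x`. Accept when the buffered window has length 2 and begins with `1`.
A 7-state machine:
        0   1  
>  s0   s1  s2 
   s1   s3  s4 
   s2   s5  s6 
   s3   s3  s4 
   s4   s5  s6 
 * s5   s3  s4 
 * s6   s5  s6 
(> = start, * = accepting)

start=s0 accept=s5,s6 s0-0->s1 s0-1->s2 s1-0->s3 s1-1->s4 s2-0->s5 s2-1->s6 s3-0->s3 s3-1->s4 s4-0->s5 s4-1->s6 s5-0->s3 s5-1->s4 s6-0->s5 s6-1->s6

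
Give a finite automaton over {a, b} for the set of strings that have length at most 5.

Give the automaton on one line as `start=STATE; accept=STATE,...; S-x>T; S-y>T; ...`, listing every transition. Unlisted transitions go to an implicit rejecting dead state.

start=q0; accept=q0,q1,q2,q3,q4,q5; q0-a>q1; q0-b>q1; q1-a>q2; q1-b>q2; q2-a>q3; q2-b>q3; q3-a>q4; q3-b>q4; q4-a>q5; q4-b>q5; q5-a>q6; q5-b>q6; q6-a>q6; q6-b>q6

We only need to distinguish lengths 0, 1, …, 5, and '>5'. Chain q0 → q1 → q2 → q3 → q4 → q5 → q6 on every symbol, with q6 looping. Accepting states: {q0, q1, q2, q3, q4, q5}.
With 7 states:
        a   b  
>* q0   q1  q1 
 * q1   q2  q2 
 * q2   q3  q3 
 * q3   q4  q4 
 * q4   q5  q5 
 * q5   q6  q6 
   q6   q6  q6 
(> = start, * = accepting)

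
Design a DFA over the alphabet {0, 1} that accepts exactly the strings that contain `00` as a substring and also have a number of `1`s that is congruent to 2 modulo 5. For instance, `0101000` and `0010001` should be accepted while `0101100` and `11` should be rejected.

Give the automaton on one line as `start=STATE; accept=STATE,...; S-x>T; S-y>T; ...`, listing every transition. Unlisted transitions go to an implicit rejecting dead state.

Build one automaton per condition and run them in lockstep. The first has 3 states tracking whether and how much of `00` has been seen; the second has 5 states tracking the count of `1`s modulo 5. A product state is a pair (one from each), accepting exactly when both do.
With 15 states:
          0    1  
>  S0     S1   S2 
   S1     S3   S2 
   S2     S4   S5 
   S3     S3   S6 
   S4     S6   S5 
   S5     S7   S8 
   S6     S6   S9 
   S7     S9   S8 
   S8    S10  S11 
 * S9     S9  S12 
   S10   S12  S11 
   S11   S13   S0 
   S12   S12  S14 
   S13   S14   S0 
   S14   S14   S3 
(> = start, * = accepting)

start=S0; accept=S9; S0-0>S1; S0-1>S2; S1-0>S3; S1-1>S2; S2-0>S4; S2-1>S5; S3-0>S3; S3-1>S6; S4-0>S6; S4-1>S5; S5-0>S7; S5-1>S8; S6-0>S6; S6-1>S9; S7-0>S9; S7-1>S8; S8-0>S10; S8-1>S11; S9-0>S9; S9-1>S12; S10-0>S12; S10-1>S11; S11-0>S13; S11-1>S0; S12-0>S12; S12-1>S14; S13-0>S14; S13-1>S0; S14-0>S14; S14-1>S3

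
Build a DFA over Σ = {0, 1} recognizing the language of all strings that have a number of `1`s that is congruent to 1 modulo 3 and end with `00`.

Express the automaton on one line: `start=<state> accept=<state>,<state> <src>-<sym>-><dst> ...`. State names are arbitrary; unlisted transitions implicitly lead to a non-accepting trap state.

Handle the two conditions separately and then intersect. One (3 states) tracks the count of `1`s modulo 3; the other (3 states) tracks how much of the suffix `00` has currently been matched. Each combined state is a pair, one component from each; accept when both components accept. Equivalent product states are then merged.
        0   1  
>  q0   q0  q1 
   q1   q2  q3 
   q2   q4  q3 
   q3   q3  q0 
 * q4   q4  q3 
(> = start, * = accepting)

start=q0 accept=q4 q0-0->q0 q0-1->q1 q1-0->q2 q1-1->q3 q2-0->q4 q2-1->q3 q3-0->q3 q3-1->q0 q4-0->q4 q4-1->q3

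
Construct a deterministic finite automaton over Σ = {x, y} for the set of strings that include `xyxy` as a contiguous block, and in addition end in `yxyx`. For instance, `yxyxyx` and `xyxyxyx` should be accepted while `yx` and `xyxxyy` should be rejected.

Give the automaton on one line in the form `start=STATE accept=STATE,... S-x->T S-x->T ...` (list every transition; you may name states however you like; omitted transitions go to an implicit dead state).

start=q0 accept=q9 q0-x->q1 q0-y->q2 q1-x->q1 q1-y->q3 q2-x->q4 q2-y->q2 q3-x->q5 q3-y->q2 q4-x->q1 q4-y->q6 q5-x->q1 q5-y->q7 q6-x->q8 q6-y->q2 q7-x->q9 q7-y->q10 q8-x->q1 q8-y->q7 q9-x->q11 q9-y->q7 q10-x->q12 q10-y->q10 q11-x->q11 q11-y->q10 q12-x->q11 q12-y->q7

Build one automaton per condition and run them in lockstep. One (5 states) tracks whether and how much of `xyxy` has been seen; the other (5 states) tracks how much of the suffix `yxyx` has currently been matched. Each combined state is a pair, one component from each; accept when both components accept.
With 13 states:
          x    y  
>  q0     q1   q2 
   q1     q1   q3 
   q2     q4   q2 
   q3     q5   q2 
   q4     q1   q6 
   q5     q1   q7 
   q6     q8   q2 
   q7     q9  q10 
   q8     q1   q7 
 * q9    q11   q7 
   q10   q12  q10 
   q11   q11  q10 
   q12   q11   q7 
(> = start, * = accepting)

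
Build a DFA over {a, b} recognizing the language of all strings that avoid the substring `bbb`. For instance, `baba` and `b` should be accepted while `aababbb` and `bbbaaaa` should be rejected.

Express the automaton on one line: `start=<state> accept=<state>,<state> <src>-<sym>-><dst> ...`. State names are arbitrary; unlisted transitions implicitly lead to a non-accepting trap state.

start=S0 accept=S0,S1,S2 S0-a->S0 S0-b->S1 S1-a->S0 S1-b->S2 S2-a->S0 S2-b->S3 S3-a->S3 S3-b->S3

This is the complement of 'contains `bbb`'. Use the same substring-matching states — S0 through S3 holding how much of `bbb` has just been matched — but flip the accepting set: everything except the trap S3 accepts.
With 4 states:
        a   b  
>* S0   S0  S1 
 * S1   S0  S2 
 * S2   S0  S3 
   S3   S3  S3 
(> = start, * = accepting)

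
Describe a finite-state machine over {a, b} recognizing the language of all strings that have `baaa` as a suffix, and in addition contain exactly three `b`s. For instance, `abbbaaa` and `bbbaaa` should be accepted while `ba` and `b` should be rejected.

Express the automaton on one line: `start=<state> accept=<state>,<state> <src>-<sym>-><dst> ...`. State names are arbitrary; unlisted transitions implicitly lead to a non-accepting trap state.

Build one automaton per condition and run them in lockstep. One (5 states) tracks how much of the suffix `baaa` has currently been matched; the other (5 states) tracks the count of `b`s, saturating at 4. Each combined state is a pair, one component from each; accept when both components accept.
A 21-state machine:
          a    b  
>  s0     s0   s1 
   s1     s2   s3 
   s2     s4   s3 
   s3     s5   s6 
   s4     s7   s3 
   s5     s8   s6 
   s6     s9  s10 
   s7    s11   s3 
   s8    s12   s6 
   s9    s13  s10 
   s10   s14  s10 
   s11   s11   s3 
   s12   s15   s6 
   s13   s16  s10 
   s14   s17  s10 
   s15   s15   s6 
 * s16   s18  s10 
   s17   s19  s10 
   s18   s18  s10 
   s19   s20  s10 
   s20   s20  s10 
(> = start, * = accepting)

start=s0 accept=s16 s0-a->s0 s0-b->s1 s1-a->s2 s1-b->s3 s2-a->s4 s2-b->s3 s3-a->s5 s3-b->s6 s4-a->s7 s4-b->s3 s5-a->s8 s5-b->s6 s6-a->s9 s6-b->s10 s7-a->s11 s7-b->s3 s8-a->s12 s8-b->s6 s9-a->s13 s9-b->s10 s10-a->s14 s10-b->s10 s11-a->s11 s11-b->s3 s12-a->s15 s12-b->s6 s13-a->s16 s13-b->s10 s14-a->s17 s14-b->s10 s15-a->s15 s15-b->s6 s16-a->s18 s16-b->s10 s17-a->s19 s17-b->s10 s18-a->s18 s18-b->s10 s19-a->s20 s19-b->s10 s20-a->s20 s20-b->s10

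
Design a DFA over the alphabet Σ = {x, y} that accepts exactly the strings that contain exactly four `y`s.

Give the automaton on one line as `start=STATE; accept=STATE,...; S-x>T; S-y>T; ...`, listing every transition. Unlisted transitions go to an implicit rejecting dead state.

Count `y`s, saturating at 5: states A through E mean 0 through 4 `y`s seen; F means more than 4. Each `y` increments (capped at F); other symbols loop. Accept from {E}.
With 6 states:
       x  y 
>  A   A  B 
   B   B  C 
   C   C  D 
   D   D  E 
 * E   E  F 
   F   F  F 
(> = start, * = accepting)

start=A; accept=E; A-x>A; A-y>B; B-x>B; B-y>C; C-x>C; C-y>D; D-x>D; D-y>E; E-x>E; E-y>F; F-x>F; F-y>F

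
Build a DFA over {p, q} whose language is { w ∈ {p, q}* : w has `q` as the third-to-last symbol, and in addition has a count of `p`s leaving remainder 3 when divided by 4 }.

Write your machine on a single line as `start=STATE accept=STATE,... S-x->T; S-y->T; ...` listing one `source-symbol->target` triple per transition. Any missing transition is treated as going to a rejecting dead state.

start=A; accept=K,M,N,O; A-p->B; A-q->A; B-p->C; B-q->D; C-p->E; C-q->F; D-p->G; D-q->D; E-p->A; E-q->H; F-p->I; F-q->J; G-p->K; G-q->F; H-p->A; H-q->L; I-p->A; I-q->M; J-p->N; J-q->J; K-p->A; K-q->H; L-p->A; L-q->O; M-p->A; M-q->L; N-p->A; N-q->M; O-p->A; O-q->O

Run two small machines in parallel and take their product. One (15 states) tracks the last 3 symbols read; the other (4 states) tracks the count of `p`s modulo 4. Each combined state is a pair, one component from each; accept when both components accept. Equivalent product states are then merged.
       p  q 
>  A   B  A 
   B   C  D 
   C   E  F 
   D   G  D 
   E   A  H 
   F   I  J 
   G   K  F 
   H   A  L 
   I   A  M 
   J   N  J 
 * K   A  H 
   L   A  O 
 * M   A  L 
 * N   A  M 
 * O   A  O 
(> = start, * = accepting)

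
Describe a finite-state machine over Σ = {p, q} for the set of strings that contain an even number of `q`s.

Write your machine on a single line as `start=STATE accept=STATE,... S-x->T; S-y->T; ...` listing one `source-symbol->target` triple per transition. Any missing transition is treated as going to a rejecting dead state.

start=S0; accept=S0; S0-p->S0; S0-q->S1; S1-p->S1; S1-q->S0

Keep the running count of `q`s modulo 2: each `q` advances along the cycle S0 → S1 → S0 while other symbols loop. Accept at S0.
With 2 states:
        p   q  
>* S0   S0  S1 
   S1   S1  S0 
(> = start, * = accepting)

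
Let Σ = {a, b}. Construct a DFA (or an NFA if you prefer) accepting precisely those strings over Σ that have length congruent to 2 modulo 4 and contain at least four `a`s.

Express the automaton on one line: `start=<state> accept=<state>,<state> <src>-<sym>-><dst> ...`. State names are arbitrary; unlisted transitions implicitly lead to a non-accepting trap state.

start=q0 accept=q18,q19 q0-a->q1 q0-b->q2 q1-a->q3 q1-b->q4 q2-a->q4 q2-b->q5 q3-a->q6 q3-b->q7 q4-a->q7 q4-b->q8 q5-a->q8 q5-b->q9 q6-a->q10 q6-b->q11 q7-a->q11 q7-b->q12 q8-a->q12 q8-b->q13 q9-a->q13 q9-b->q0 q10-a->q14 q10-b->q15 q11-a->q15 q11-b->q16 q12-a->q16 q12-b->q17 q13-a->q17 q13-b->q1 q14-a->q18 q14-b->q18 q15-a->q18 q15-b->q19 q16-a->q19 q16-b->q20 q17-a->q20 q17-b->q3 q18-a->q21 q18-b->q21 q19-a->q21 q19-b->q22 q20-a->q22 q20-b->q6 q21-a->q23 q21-b->q23 q22-a->q23 q22-b->q10 q23-a->q14 q23-b->q14

Build one automaton per condition and run them in lockstep. The first has 4 states tracking the input length modulo 4; the second has 6 states tracking the count of `a`s, saturating at 5. A product state is a pair (one from each), accepting exactly when both do.
          a    b  
>  q0     q1   q2 
   q1     q3   q4 
   q2     q4   q5 
   q3     q6   q7 
   q4     q7   q8 
   q5     q8   q9 
   q6    q10  q11 
   q7    q11  q12 
   q8    q12  q13 
   q9    q13   q0 
   q10   q14  q15 
   q11   q15  q16 
   q12   q16  q17 
   q13   q17   q1 
   q14   q18  q18 
   q15   q18  q19 
   q16   q19  q20 
   q17   q20   q3 
 * q18   q21  q21 
 * q19   q21  q22 
   q20   q22   q6 
   q21   q23  q23 
   q22   q23  q10 
   q23   q14  q14 
(> = start, * = accepting)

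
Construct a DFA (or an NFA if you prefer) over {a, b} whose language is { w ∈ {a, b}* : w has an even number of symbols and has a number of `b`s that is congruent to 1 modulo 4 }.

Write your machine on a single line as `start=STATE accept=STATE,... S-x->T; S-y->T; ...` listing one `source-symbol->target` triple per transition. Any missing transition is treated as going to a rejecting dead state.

start=q0; accept=q3; q0-a->q1; q0-b->q2; q1-a->q0; q1-b->q3; q2-a->q3; q2-b->q4; q3-a->q2; q3-b->q5; q4-a->q5; q4-b->q6; q5-a->q4; q5-b->q7; q6-a->q7; q6-b->q0; q7-a->q6; q7-b->q1

Run two small machines in parallel and take their product. One (2 states) tracks the input length modulo 2; the other (4 states) tracks the count of `b`s modulo 4. Each combined state is a pair, one component from each; accept when both components accept.
An 8-state machine:
        a   b  
>  q0   q1  q2 
   q1   q0  q3 
   q2   q3  q4 
 * q3   q2  q5 
   q4   q5  q6 
   q5   q4  q7 
   q6   q7  q0 
   q7   q6  q1 
(> = start, * = accepting)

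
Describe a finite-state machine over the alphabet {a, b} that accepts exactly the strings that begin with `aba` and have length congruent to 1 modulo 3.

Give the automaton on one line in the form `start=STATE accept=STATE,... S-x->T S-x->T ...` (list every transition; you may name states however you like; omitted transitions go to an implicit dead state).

Run two small machines in parallel and take their product. One (5 states) tracks whether the input so far still matches the prefix `aba`; the other (3 states) tracks the input length modulo 3. Each combined state is a pair, one component from each; accept when both components accept.
        a   b  
>  q0   q1  q2 
   q1   q3  q4 
   q2   q3  q3 
   q3   q5  q5 
   q4   q6  q5 
   q5   q2  q2 
   q6   q7  q7 
 * q7   q8  q8 
   q8   q6  q6 
(> = start, * = accepting)

start=q0 accept=q7 q0-a->q1 q0-b->q2 q1-a->q3 q1-b->q4 q2-a->q3 q2-b->q3 q3-a->q5 q3-b->q5 q4-a->q6 q4-b->q5 q5-a->q2 q5-b->q2 q6-a->q7 q6-b->q7 q7-a->q8 q7-b->q8 q8-a->q6 q8-b->q6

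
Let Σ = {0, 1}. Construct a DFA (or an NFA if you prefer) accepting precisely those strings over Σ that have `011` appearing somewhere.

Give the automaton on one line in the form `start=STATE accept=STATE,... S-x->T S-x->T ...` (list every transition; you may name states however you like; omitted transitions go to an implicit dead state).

start=q0 accept=q3 q0-0->q1 q0-1->q0 q1-0->q1 q1-1->q2 q2-0->q1 q2-1->q3 q3-0->q3 q3-1->q3

Track how much of `011` has been matched so far: state q0 is no progress, q3 is the absorbing accept state reached once `011` has occurred. Intermediate states record partial matches; on a mismatch, fall back to the longest reusable overlap.
A 4-state machine:
        0   1  
>  q0   q1  q0 
   q1   q1  q2 
   q2   q1  q3 
 * q3   q3  q3 
(> = start, * = accepting)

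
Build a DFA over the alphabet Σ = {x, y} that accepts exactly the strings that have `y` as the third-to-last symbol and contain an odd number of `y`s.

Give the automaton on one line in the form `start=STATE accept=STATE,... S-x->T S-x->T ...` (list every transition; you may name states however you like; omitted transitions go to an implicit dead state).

Build one automaton per condition and run them in lockstep. The first has 15 states tracking the last 3 symbols read; the second has 2 states tracking the count of `y`s modulo 2. A product state is a pair (one from each), accepting exactly when both do.
       x  y 
>  A   B  C 
   B   D  E 
   C   F  G 
   D   H  I 
   E   J  K 
   F   L  M 
   G   N  O 
   H   H  I 
   I   J  K 
   J   L  M 
   K   N  O 
 * L   P  Q 
   M   R  S 
   N   T  U 
 * O   V  W 
   P   P  Q 
   Q   R  S 
   R   T  U 
   S   V  W 
   T   H  I 
 * U   J  K 
 * V   L  M 
   W   N  O 
(> = start, * = accepting)

start=A accept=L,O,U,V A-x->B A-y->C B-x->D B-y->E C-x->F C-y->G D-x->H D-y->I E-x->J E-y->K F-x->L F-y->M G-x->N G-y->O H-x->H H-y->I I-x->J I-y->K J-x->L J-y->M K-x->N K-y->O L-x->P L-y->Q M-x->R M-y->S N-x->T N-y->U O-x->V O-y->W P-x->P P-y->Q Q-x->R Q-y->S R-x->T R-y->U S-x->V S-y->W T-x->H T-y->I U-x->J U-y->K V-x->L V-y->M W-x->N W-y->O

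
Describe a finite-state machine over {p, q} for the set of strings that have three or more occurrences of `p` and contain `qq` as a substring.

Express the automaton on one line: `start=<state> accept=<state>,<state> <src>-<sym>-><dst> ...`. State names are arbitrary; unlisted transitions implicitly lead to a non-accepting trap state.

Handle the two conditions separately and then intersect. The first has 5 states tracking the count of `p`s, saturating at 4; the second has 3 states tracking whether and how much of `qq` has been seen. A product state is a pair (one from each), accepting exactly when both do. After merging equivalent states the machine shrinks.
With 12 states:
       p  q 
>  A   B  C 
   B   D  E 
   C   B  F 
   D   G  H 
   E   D  I 
   F   I  F 
   G   G  J 
   H   G  K 
   I   K  I 
   J   G  L 
   K   L  K 
 * L   L  L 
(> = start, * = accepting)

start=A accept=L A-p->B A-q->C B-p->D B-q->E C-p->B C-q->F D-p->G D-q->H E-p->D E-q->I F-p->I F-q->F G-p->G G-q->J H-p->G H-q->K I-p->K I-q->I J-p->G J-q->L K-p->L K-q->K L-p->L L-q->L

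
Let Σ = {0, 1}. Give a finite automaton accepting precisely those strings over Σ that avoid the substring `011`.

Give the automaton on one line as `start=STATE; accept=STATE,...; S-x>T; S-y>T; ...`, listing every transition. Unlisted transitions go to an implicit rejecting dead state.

This is the complement of 'contains `011`'. Use the same substring-matching states — q0 through q3 holding how much of `011` has just been matched — but flip the accepting set: everything except the trap q3 accepts.
A 4-state machine:
        0   1  
>* q0   q1  q0 
 * q1   q1  q2 
 * q2   q1  q3 
   q3   q3  q3 
(> = start, * = accepting)

start=q0; accept=q0,q1,q2; q0-0>q1; q0-1>q0; q1-0>q1; q1-1>q2; q2-0>q1; q2-1>q3; q3-0>q3; q3-1>q3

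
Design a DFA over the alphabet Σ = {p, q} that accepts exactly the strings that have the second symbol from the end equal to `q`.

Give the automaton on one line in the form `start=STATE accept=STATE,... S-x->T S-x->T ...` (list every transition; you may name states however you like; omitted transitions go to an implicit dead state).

start=A accept=F,G A-p->B A-q->C B-p->D B-q->E C-p->F C-q->G D-p->D D-q->E E-p->F E-q->G F-p->D F-q->E G-p->F G-q->G

Because acceptance depends on a position counted from the end, the machine has to buffer the most recent 2 symbols. Make each state the string of the last up-to-2 symbols read; on input `x` shift the window left and append `x`. Accept when the buffered window has length 2 and begins with `q`.
A 7-state machine:
       p  q 
>  A   B  C 
   B   D  E 
   C   F  G 
   D   D  E 
   E   F  G 
 * F   D  E 
 * G   F  G 
(> = start, * = accepting)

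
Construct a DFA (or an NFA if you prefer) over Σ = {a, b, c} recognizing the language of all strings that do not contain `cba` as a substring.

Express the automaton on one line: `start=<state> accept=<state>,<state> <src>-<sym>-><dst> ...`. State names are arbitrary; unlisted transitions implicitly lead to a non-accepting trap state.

This is the complement of 'contains `cba`'. Use the same substring-matching states — q0 through q3 holding how much of `cba` has just been matched — but flip the accepting set: everything except the trap q3 accepts.
A 4-state machine:
        a   b   c  
>* q0   q0  q0  q1 
 * q1   q0  q2  q1 
 * q2   q3  q0  q1 
   q3   q3  q3  q3 
(> = start, * = accepting)

start=q0 accept=q0,q1,q2 q0-a->q0 q0-b->q0 q0-c->q1 q1-a->q0 q1-b->q2 q1-c->q1 q2-a->q3 q2-b->q0 q2-c->q1 q3-a->q3 q3-b->q3 q3-c->q3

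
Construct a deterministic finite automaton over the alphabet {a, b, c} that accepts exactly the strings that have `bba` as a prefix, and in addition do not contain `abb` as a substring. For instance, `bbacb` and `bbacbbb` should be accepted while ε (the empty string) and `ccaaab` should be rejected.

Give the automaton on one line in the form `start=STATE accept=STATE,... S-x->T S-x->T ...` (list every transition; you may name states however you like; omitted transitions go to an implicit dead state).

Build one automaton per condition and run them in lockstep. The first has 5 states tracking whether the input so far still matches the prefix `bba`; the second has 4 states tracking partial matches of the forbidden pattern `abb`. A product state is a pair (one from each), accepting exactly when both do.
11 states suffice.
          a    b    c  
>  S0     S1   S2   S3 
   S1     S1   S4   S3 
   S2     S1   S5   S3 
   S3     S1   S3   S3 
   S4     S1   S6   S3 
   S5     S7   S3   S3 
   S6     S6   S6   S6 
 * S7     S7   S8   S9 
 * S8     S7  S10   S9 
 * S9     S7   S9   S9 
   S10   S10  S10  S10 
(> = start, * = accepting)

start=S0 accept=S7,S8,S9 S0-a->S1 S0-b->S2 S0-c->S3 S1-a->S1 S1-b->S4 S1-c->S3 S2-a->S1 S2-b->S5 S2-c->S3 S3-a->S1 S3-b->S3 S3-c->S3 S4-a->S1 S4-b->S6 S4-c->S3 S5-a->S7 S5-b->S3 S5-c->S3 S6-a->S6 S6-b->S6 S6-c->S6 S7-a->S7 S7-b->S8 S7-c->S9 S8-a->S7 S8-b->S10 S8-c->S9 S9-a->S7 S9-b->S9 S9-c->S9 S10-a->S10 S10-b->S10 S10-c->S10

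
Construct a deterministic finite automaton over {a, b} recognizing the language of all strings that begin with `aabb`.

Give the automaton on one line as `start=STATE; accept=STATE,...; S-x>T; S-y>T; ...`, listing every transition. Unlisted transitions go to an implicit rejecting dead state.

start=q0; accept=q4; q0-a>q1; q0-b>q5; q1-a>q2; q1-b>q5; q2-a>q5; q2-b>q3; q3-a>q5; q3-b>q4; q4-a>q4; q4-b>q4; q5-a>q5; q5-b>q5

Check the first 4 symbols one by one: q0 through q3 record how many have matched `aabb` so far; any wrong symbol goes to the dead state q5. After all 4 match we enter the accepting sink q4.
A 6-state machine:
        a   b  
>  q0   q1  q5 
   q1   q2  q5 
   q2   q5  q3 
   q3   q5  q4 
 * q4   q4  q4 
   q5   q5  q5 
(> = start, * = accepting)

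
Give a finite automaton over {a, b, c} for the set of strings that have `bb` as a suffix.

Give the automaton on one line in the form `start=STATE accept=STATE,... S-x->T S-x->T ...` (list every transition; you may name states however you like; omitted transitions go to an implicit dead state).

start=s0 accept=s2 s0-a->s0 s0-b->s1 s0-c->s0 s1-a->s0 s1-b->s2 s1-c->s0 s2-a->s0 s2-b->s2 s2-c->s0

Let each state record the length of the longest suffix of the input read so far that is also a prefix of `bb`. s1 means the last symbol is `b`; s2 means the last 2 symbols are `bb`. Accept only at s2, where the string currently ends in `bb`.
With 3 states:
        a   b   c  
>  s0   s0  s1  s0 
   s1   s0  s2  s0 
 * s2   s0  s2  s0 
(> = start, * = accepting)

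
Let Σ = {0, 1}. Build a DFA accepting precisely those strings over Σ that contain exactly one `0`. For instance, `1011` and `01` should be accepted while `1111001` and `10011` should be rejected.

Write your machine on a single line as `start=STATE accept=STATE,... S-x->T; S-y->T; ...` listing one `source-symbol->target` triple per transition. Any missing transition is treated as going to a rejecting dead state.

Count `0`s, saturating at 2: state q0 means no `0` yet, q1 means one `0` seen, q2 means more than one. Each `0` increments (capped at q2); other symbols loop. Accept from {q1}.
        0   1  
>  q0   q1  q0 
 * q1   q2  q1 
   q2   q2  q2 
(> = start, * = accepting)

start=q0; accept=q1; q0-0->q1; q0-1->q0; q1-0->q2; q1-1->q1; q2-0->q2; q2-1->q2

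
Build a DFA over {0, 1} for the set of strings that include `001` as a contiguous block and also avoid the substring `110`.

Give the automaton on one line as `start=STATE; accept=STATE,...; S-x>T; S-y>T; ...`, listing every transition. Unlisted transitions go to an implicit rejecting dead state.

start=A; accept=F,G,H; A-0>B; A-1>C; B-0>D; B-1>C; C-0>B; C-1>E; D-0>D; D-1>F; E-0>E; E-1>E; F-0>G; F-1>H; G-0>G; G-1>F; H-0>E; H-1>H

Run two small machines in parallel and take their product. One (4 states) tracks whether and how much of `001` has been seen; the other (4 states) tracks partial matches of the forbidden pattern `110`. Each combined state is a pair, one component from each; accept when both components accept. Minimizing collapses redundant product states.
An 8-state machine:
       0  1 
>  A   B  C 
   B   D  C 
   C   B  E 
   D   D  F 
   E   E  E 
 * F   G  H 
 * G   G  F 
 * H   E  H 
(> = start, * = accepting)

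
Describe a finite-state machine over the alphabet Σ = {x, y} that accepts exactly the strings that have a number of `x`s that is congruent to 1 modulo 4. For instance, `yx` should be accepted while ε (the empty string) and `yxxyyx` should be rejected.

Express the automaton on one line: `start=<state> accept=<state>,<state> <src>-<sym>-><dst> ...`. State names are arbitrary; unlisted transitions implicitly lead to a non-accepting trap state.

start=S0 accept=S1 S0-x->S1 S0-y->S0 S1-x->S2 S1-y->S1 S2-x->S3 S2-y->S2 S3-x->S0 S3-y->S3

The only thing that matters is how many `x`s have appeared, reduced mod 4. Use one state per residue: S0 for 0, …, S3 for 3. Reading `x` moves to the next residue; anything else stays put. S1 is accepting.
4 states suffice.
        x   y  
>  S0   S1  S0 
 * S1   S2  S1 
   S2   S3  S2 
   S3   S0  S3 
(> = start, * = accepting)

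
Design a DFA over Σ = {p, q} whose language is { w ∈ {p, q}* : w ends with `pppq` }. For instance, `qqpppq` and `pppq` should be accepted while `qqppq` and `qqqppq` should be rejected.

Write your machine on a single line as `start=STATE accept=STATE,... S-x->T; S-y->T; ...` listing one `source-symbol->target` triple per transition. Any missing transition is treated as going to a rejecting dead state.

start=A; accept=E; A-p->B; A-q->A; B-p->C; B-q->A; C-p->D; C-q->A; D-p->D; D-q->E; E-p->B; E-q->A

Remember how much of `pppq` the current input suffix matches. State A means no match yet; B means the last symbol is `p`; C means the last 2 symbols are `pp`; D means the last 3 symbols are `ppp`; E means the last 4 symbols are `pppq`. Only E accepts. On a mismatch, fall back to the longest proper suffix that is still a prefix of `pppq`.
       p  q 
>  A   B  A 
   B   C  A 
   C   D  A 
   D   D  E 
 * E   B  A 
(> = start, * = accepting)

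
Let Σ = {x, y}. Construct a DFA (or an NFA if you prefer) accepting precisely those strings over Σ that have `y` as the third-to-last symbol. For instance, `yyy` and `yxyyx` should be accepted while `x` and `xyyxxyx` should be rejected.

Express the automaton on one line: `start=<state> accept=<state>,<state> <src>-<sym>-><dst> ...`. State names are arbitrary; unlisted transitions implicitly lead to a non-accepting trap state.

start=q0 accept=q11,q12,q13,q14 q0-x->q1 q0-y->q2 q1-x->q3 q1-y->q4 q2-x->q5 q2-y->q6 q3-x->q7 q3-y->q8 q4-x->q9 q4-y->q10 q5-x->q11 q5-y->q12 q6-x->q13 q6-y->q14 q7-x->q7 q7-y->q8 q8-x->q9 q8-y->q10 q9-x->q11 q9-y->q12 q10-x->q13 q10-y->q14 q11-x->q7 q11-y->q8 q12-x->q9 q12-y->q10 q13-x->q11 q13-y->q12 q14-x->q13 q14-y->q14

Because acceptance depends on a position counted from the end, the machine has to buffer the most recent 3 symbols. Make each state the string of the last up-to-3 symbols read; on input `x` shift the window left and append `x`. Accept when the buffered window has length 3 and begins with `y`.
With 15 states:
          x    y  
>  q0     q1   q2 
   q1     q3   q4 
   q2     q5   q6 
   q3     q7   q8 
   q4     q9  q10 
   q5    q11  q12 
   q6    q13  q14 
   q7     q7   q8 
   q8     q9  q10 
   q9    q11  q12 
   q10   q13  q14 
 * q11    q7   q8 
 * q12    q9  q10 
 * q13   q11  q12 
 * q14   q13  q14 
(> = start, * = accepting)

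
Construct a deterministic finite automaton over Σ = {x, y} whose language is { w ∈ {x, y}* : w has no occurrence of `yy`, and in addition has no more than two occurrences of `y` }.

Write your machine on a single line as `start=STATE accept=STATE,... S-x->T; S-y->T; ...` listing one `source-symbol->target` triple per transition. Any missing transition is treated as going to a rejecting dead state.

start=q0; accept=q0,q1,q2,q4; q0-x->q0; q0-y->q1; q1-x->q2; q1-y->q3; q2-x->q2; q2-y->q4; q3-x->q3; q3-y->q3; q4-x->q4; q4-y->q3

Run two small machines in parallel and take their product. One (3 states) tracks partial matches of the forbidden pattern `yy`; the other (4 states) tracks the count of `y`s, saturating at 3. Each combined state is a pair, one component from each; accept when both components accept. Equivalent product states are then merged.
With 5 states:
        x   y  
>* q0   q0  q1 
 * q1   q2  q3 
 * q2   q2  q4 
   q3   q3  q3 
 * q4   q4  q3 
(> = start, * = accepting)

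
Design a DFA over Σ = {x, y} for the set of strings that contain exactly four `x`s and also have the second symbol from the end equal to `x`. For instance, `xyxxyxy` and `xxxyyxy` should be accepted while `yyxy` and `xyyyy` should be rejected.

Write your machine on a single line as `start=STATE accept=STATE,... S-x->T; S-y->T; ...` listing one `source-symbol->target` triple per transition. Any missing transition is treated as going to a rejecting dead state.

start=S0; accept=S11,S16; S0-x->S1; S0-y->S2; S1-x->S3; S1-y->S4; S2-x->S5; S2-y->S6; S3-x->S7; S3-y->S8; S4-x->S9; S4-y->S10; S5-x->S3; S5-y->S4; S6-x->S5; S6-y->S6; S7-x->S11; S7-y->S12; S8-x->S13; S8-y->S14; S9-x->S7; S9-y->S8; S10-x->S9; S10-y->S10; S11-x->S15; S11-y->S16; S12-x->S17; S12-y->S18; S13-x->S11; S13-y->S12; S14-x->S13; S14-y->S14; S15-x->S15; S15-y->S19; S16-x->S20; S16-y->S21; S17-x->S15; S17-y->S16; S18-x->S17; S18-y->S18; S19-x->S20; S19-y->S22; S20-x->S15; S20-y->S19; S21-x->S20; S21-y->S21; S22-x->S20; S22-y->S22

Build one automaton per condition and run them in lockstep. One (6 states) tracks the count of `x`s, saturating at 5; the other (7 states) tracks the last 2 symbols read. Each combined state is a pair, one component from each; accept when both components accept.
With 23 states:
          x    y  
>  S0     S1   S2 
   S1     S3   S4 
   S2     S5   S6 
   S3     S7   S8 
   S4     S9  S10 
   S5     S3   S4 
   S6     S5   S6 
   S7    S11  S12 
   S8    S13  S14 
   S9     S7   S8 
   S10    S9  S10 
 * S11   S15  S16 
   S12   S17  S18 
   S13   S11  S12 
   S14   S13  S14 
   S15   S15  S19 
 * S16   S20  S21 
   S17   S15  S16 
   S18   S17  S18 
   S19   S20  S22 
   S20   S15  S19 
   S21   S20  S21 
   S22   S20  S22 
(> = start, * = accepting)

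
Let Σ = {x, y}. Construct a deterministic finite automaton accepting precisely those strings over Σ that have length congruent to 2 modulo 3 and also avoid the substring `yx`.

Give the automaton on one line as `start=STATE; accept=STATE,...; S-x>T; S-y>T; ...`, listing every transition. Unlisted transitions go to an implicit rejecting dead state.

Build one automaton per condition and run them in lockstep. One (3 states) tracks the input length modulo 3; the other (3 states) tracks partial matches of the forbidden pattern `yx`. Each combined state is a pair, one component from each; accept when both components accept. After merging equivalent states the machine shrinks.
7 states suffice.
        x   y  
>  q0   q1  q2 
   q1   q3  q4 
   q2   q5  q4 
 * q3   q0  q6 
 * q4   q5  q6 
   q5   q5  q5 
   q6   q5  q2 
(> = start, * = accepting)

start=q0; accept=q3,q4; q0-x>q1; q0-y>q2; q1-x>q3; q1-y>q4; q2-x>q5; q2-y>q4; q3-x>q0; q3-y>q6; q4-x>q5; q4-y>q6; q5-x>q5; q5-y>q5; q6-x>q5; q6-y>q2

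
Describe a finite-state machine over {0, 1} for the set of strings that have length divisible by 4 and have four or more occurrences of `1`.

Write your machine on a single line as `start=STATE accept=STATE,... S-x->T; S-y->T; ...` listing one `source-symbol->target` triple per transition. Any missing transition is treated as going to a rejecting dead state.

start=q0; accept=q13; q0-0->q1; q0-1->q2; q1-0->q3; q1-1->q4; q2-0->q4; q2-1->q5; q3-0->q6; q3-1->q7; q4-0->q7; q4-1->q8; q5-0->q8; q5-1->q9; q6-0->q0; q6-1->q10; q7-0->q10; q7-1->q11; q8-0->q11; q8-1->q12; q9-0->q12; q9-1->q13; q10-0->q2; q10-1->q14; q11-0->q14; q11-1->q15; q12-0->q15; q12-1->q16; q13-0->q16; q13-1->q16; q14-0->q5; q14-1->q17; q15-0->q17; q15-1->q18; q16-0->q18; q16-1->q18; q17-0->q9; q17-1->q19; q18-0->q19; q18-1->q19; q19-0->q13; q19-1->q13

Build one automaton per condition and run them in lockstep. The first has 4 states tracking the input length modulo 4; the second has 6 states tracking the count of `1`s, saturating at 5. A product state is a pair (one from each), accepting exactly when both do. Minimizing collapses redundant product states.
A 20-state machine:
          0    1  
>  q0     q1   q2 
   q1     q3   q4 
   q2     q4   q5 
   q3     q6   q7 
   q4     q7   q8 
   q5     q8   q9 
   q6     q0  q10 
   q7    q10  q11 
   q8    q11  q12 
   q9    q12  q13 
   q10    q2  q14 
   q11   q14  q15 
   q12   q15  q16 
 * q13   q16  q16 
   q14    q5  q17 
   q15   q17  q18 
   q16   q18  q18 
   q17    q9  q19 
   q18   q19  q19 
   q19   q13  q13 
(> = start, * = accepting)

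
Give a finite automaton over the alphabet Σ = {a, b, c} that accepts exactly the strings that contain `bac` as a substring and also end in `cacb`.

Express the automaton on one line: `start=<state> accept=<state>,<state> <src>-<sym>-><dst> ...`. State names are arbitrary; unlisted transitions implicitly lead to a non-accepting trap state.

start=s0 accept=s7 s0-a->s0 s0-b->s1 s0-c->s0 s1-a->s2 s1-b->s1 s1-c->s0 s2-a->s0 s2-b->s1 s2-c->s3 s3-a->s4 s3-b->s5 s3-c->s3 s4-a->s5 s4-b->s5 s4-c->s6 s5-a->s5 s5-b->s5 s5-c->s3 s6-a->s4 s6-b->s7 s6-c->s3 s7-a->s5 s7-b->s5 s7-c->s3

Build one automaton per condition and run them in lockstep. One (4 states) tracks whether and how much of `bac` has been seen; the other (5 states) tracks how much of the suffix `cacb` has currently been matched. Each combined state is a pair, one component from each; accept when both components accept. After merging equivalent states the machine shrinks.
        a   b   c  
>  s0   s0  s1  s0 
   s1   s2  s1  s0 
   s2   s0  s1  s3 
   s3   s4  s5  s3 
   s4   s5  s5  s6 
   s5   s5  s5  s3 
   s6   s4  s7  s3 
 * s7   s5  s5  s3 
(> = start, * = accepting)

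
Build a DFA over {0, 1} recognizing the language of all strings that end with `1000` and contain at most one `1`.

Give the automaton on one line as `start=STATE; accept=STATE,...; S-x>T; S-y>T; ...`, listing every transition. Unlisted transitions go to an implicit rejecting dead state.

start=S0; accept=S6; S0-0>S0; S0-1>S1; S1-0>S2; S1-1>S3; S2-0>S4; S2-1>S3; S3-0>S5; S3-1>S3; S4-0>S6; S4-1>S3; S5-0>S7; S5-1>S3; S6-0>S8; S6-1>S3; S7-0>S9; S7-1>S3; S8-0>S8; S8-1>S3; S9-0>S10; S9-1>S3; S10-0>S10; S10-1>S3

Run two small machines in parallel and take their product. The first has 5 states tracking how much of the suffix `1000` has currently been matched; the second has 3 states tracking the count of `1`s, saturating at 2. A product state is a pair (one from each), accepting exactly when both do.
          0    1  
>  S0     S0   S1 
   S1     S2   S3 
   S2     S4   S3 
   S3     S5   S3 
   S4     S6   S3 
   S5     S7   S3 
 * S6     S8   S3 
   S7     S9   S3 
   S8     S8   S3 
   S9    S10   S3 
   S10   S10   S3 
(> = start, * = accepting)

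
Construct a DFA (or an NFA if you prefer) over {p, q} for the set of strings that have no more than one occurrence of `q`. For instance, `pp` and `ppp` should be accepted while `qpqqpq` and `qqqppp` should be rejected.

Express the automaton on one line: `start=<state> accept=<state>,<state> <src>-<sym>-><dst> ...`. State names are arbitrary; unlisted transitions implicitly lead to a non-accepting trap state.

start=S0 accept=S0,S1 S0-p->S0 S0-q->S1 S1-p->S1 S1-q->S2 S2-p->S2 S2-q->S2

Count `q`s, saturating at 2: state S0 means no `q` yet, S1 means one `q` seen, S2 means more than one. Each `q` increments (capped at S2); other symbols loop. Accept from {S0, S1}.
        p   q  
>* S0   S0  S1 
 * S1   S1  S2 
   S2   S2  S2 
(> = start, * = accepting)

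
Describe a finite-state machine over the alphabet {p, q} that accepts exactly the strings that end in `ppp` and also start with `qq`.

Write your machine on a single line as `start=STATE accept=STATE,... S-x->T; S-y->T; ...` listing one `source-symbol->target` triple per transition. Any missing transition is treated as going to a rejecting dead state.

Build one automaton per condition and run them in lockstep. The first has 4 states tracking how much of the suffix `ppp` has currently been matched; the second has 4 states tracking whether the input so far still matches the prefix `qq`. A product state is a pair (one from each), accepting exactly when both do. Equivalent product states are then merged.
A 7-state machine:
        p   q  
>  s0   s1  s2 
   s1   s1  s1 
   s2   s1  s3 
   s3   s4  s3 
   s4   s5  s3 
   s5   s6  s3 
 * s6   s6  s3 
(> = start, * = accepting)

start=s0; accept=s6; s0-p->s1; s0-q->s2; s1-p->s1; s1-q->s1; s2-p->s1; s2-q->s3; s3-p->s4; s3-q->s3; s4-p->s5; s4-q->s3; s5-p->s6; s5-q->s3; s6-p->s6; s6-q->s3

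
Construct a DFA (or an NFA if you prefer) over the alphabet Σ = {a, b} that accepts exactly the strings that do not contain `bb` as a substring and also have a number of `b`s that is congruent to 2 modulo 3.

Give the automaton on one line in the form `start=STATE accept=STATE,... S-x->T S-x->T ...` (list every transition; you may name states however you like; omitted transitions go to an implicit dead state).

start=s0 accept=s4,s5 s0-a->s0 s0-b->s1 s1-a->s2 s1-b->s3 s2-a->s2 s2-b->s4 s3-a->s3 s3-b->s3 s4-a->s5 s4-b->s3 s5-a->s5 s5-b->s6 s6-a->s0 s6-b->s3

Run two small machines in parallel and take their product. The first has 3 states tracking partial matches of the forbidden pattern `bb`; the second has 3 states tracking the count of `b`s modulo 3. A product state is a pair (one from each), accepting exactly when both do. Equivalent product states are then merged.
        a   b  
>  s0   s0  s1 
   s1   s2  s3 
   s2   s2  s4 
   s3   s3  s3 
 * s4   s5  s3 
 * s5   s5  s6 
   s6   s0  s3 
(> = start, * = accepting)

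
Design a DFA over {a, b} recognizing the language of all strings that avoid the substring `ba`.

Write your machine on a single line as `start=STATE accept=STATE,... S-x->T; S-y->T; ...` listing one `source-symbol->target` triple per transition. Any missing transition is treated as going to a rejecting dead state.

This is the complement of 'contains `ba`'. Use the same substring-matching states — S0 through S2 holding how much of `ba` has just been matched — but flip the accepting set: everything except the trap S2 accepts.
3 states suffice.
        a   b  
>* S0   S0  S1 
 * S1   S2  S1 
   S2   S2  S2 
(> = start, * = accepting)

start=S0; accept=S0,S1; S0-a->S0; S0-b->S1; S1-a->S2; S1-b->S1; S2-a->S2; S2-b->S2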